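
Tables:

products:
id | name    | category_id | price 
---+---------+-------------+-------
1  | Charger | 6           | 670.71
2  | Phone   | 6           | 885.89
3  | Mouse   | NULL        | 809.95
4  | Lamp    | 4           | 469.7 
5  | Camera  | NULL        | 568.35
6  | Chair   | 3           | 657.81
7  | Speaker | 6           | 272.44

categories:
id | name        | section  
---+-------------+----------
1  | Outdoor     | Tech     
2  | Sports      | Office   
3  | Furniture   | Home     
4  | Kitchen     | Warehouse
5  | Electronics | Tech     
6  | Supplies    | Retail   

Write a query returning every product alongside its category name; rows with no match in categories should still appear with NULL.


LEFT JOIN keeps every row from products (the left table); where category_id has no match in categories, the category columns become NULL. Walk through each product:
  - product 1 (Charger): category_id=6 -> matches Supplies
  - product 2 (Phone): category_id=6 -> matches Supplies
  - product 3 (Mouse): category_id=NULL, no match -> kept with NULL
  - product 4 (Lamp): category_id=4 -> matches Kitchen
  - product 5 (Camera): category_id=NULL, no match -> kept with NULL
  - product 6 (Chair): category_id=3 -> matches Furniture
  - product 7 (Speaker): category_id=6 -> matches Supplies
All 7 rows appear; 2 have NULL category.

SQL:
SELECT a.name, b.name AS category
FROM products a
LEFT JOIN categories b ON a.category_id = b.id

Result:
name    | category 
--------+----------
Charger | Supplies 
Phone   | Supplies 
Mouse   | NULL     
Lamp    | Kitchen  
Camera  | NULL     
Chair   | Furniture
Speaker | Supplies 


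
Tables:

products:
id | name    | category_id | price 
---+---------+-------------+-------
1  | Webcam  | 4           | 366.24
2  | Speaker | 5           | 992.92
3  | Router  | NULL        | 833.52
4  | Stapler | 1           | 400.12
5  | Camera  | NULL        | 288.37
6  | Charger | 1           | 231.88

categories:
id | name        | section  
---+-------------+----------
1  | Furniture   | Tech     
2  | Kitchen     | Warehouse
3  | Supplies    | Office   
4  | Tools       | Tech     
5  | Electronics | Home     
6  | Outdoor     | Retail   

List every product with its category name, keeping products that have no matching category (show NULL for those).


LEFT JOIN keeps every row from products (the left table); where category_id has no match in categories, the category columns become NULL. Walk through each product:
  - product 1 (Webcam): category_id=4 -> matches Tools
  - product 2 (Speaker): category_id=5 -> matches Electronics
  - product 3 (Router): category_id=NULL, no match -> kept with NULL
  - product 4 (Stapler): category_id=1 -> matches Furniture
  - product 5 (Camera): category_id=NULL, no match -> kept with NULL
  - product 6 (Charger): category_id=1 -> matches Furniture
All 6 rows appear; 2 have NULL category.

SQL:
SELECT a.name, b.name AS category
FROM products a
LEFT JOIN categories b ON a.category_id = b.id

Result:
name    | category   
--------+------------
Webcam  | Tools      
Speaker | Electronics
Router  | NULL       
Stapler | Furniture  
Camera  | NULL       
Charger | Furniture  


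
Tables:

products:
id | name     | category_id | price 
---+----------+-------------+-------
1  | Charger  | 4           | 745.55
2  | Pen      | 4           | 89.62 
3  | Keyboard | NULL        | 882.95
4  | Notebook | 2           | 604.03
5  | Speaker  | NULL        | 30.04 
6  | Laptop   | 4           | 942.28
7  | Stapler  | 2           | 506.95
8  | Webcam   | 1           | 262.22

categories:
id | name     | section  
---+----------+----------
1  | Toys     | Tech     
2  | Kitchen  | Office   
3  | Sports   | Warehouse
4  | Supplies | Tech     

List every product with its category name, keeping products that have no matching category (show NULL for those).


LEFT JOIN keeps every row from products (the left table); where category_id has no match in categories, the category columns become NULL. Walk through each product:
  - product 1 (Charger): category_id=4 -> matches Supplies
  - product 2 (Pen): category_id=4 -> matches Supplies
  - product 3 (Keyboard): category_id=NULL, no match -> kept with NULL
  - product 4 (Notebook): category_id=2 -> matches Kitchen
  - product 5 (Speaker): category_id=NULL, no match -> kept with NULL
  - product 6 (Laptop): category_id=4 -> matches Supplies
  - product 7 (Stapler): category_id=2 -> matches Kitchen
  - product 8 (Webcam): category_id=1 -> matches Toys
All 8 rows appear; 2 have NULL category.

SQL:
SELECT a.name, b.name AS category
FROM products a
LEFT JOIN categories b ON a.category_id = b.id

Result:
name     | category
---------+---------
Charger  | Supplies
Pen      | Supplies
Keyboard | NULL    
Notebook | Kitchen 
Speaker  | NULL    
Laptop   | Supplies
Stapler  | Kitchen 
Webcam   | Toys    


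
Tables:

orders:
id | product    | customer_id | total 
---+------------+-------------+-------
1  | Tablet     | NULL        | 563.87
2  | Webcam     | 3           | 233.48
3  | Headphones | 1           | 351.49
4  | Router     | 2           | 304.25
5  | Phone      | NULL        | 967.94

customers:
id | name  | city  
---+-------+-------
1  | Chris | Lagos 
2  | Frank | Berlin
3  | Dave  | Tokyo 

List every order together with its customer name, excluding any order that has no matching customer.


INNER JOIN keeps only orders rows whose customer_id matches an id in customers. Walk through each order:
  - order 1 (Tablet): customer_id=NULL, no match -> dropped
  - order 2 (Webcam): customer_id=3 -> matches Dave
  - order 3 (Headphones): customer_id=1 -> matches Chris
  - order 4 (Router): customer_id=2 -> matches Frank
  - order 5 (Phone): customer_id=NULL, no match -> dropped
So 2 of 5 rows are dropped.

SQL:
SELECT a.product, b.name AS customer
FROM orders a
INNER JOIN customers b ON a.customer_id = b.id

Result:
product    | customer
-----------+---------
Webcam     | Dave    
Headphones | Chris   
Router     | Frank   


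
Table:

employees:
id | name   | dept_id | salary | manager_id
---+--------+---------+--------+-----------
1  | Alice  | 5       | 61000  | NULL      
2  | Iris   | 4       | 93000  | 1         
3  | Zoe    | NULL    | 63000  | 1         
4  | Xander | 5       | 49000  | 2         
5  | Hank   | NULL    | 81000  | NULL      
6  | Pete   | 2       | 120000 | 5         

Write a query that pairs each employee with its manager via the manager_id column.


This is a self-join: employees is joined to a second copy of itself, matching each row's manager_id to another row's id. Use LEFT JOIN so rows with manager_id=NULL are kept.
  - employee 1 (Alice): manager_id=NULL -> NULL
  - employee 2 (Iris): manager_id=1 -> Alice
  - employee 3 (Zoe): manager_id=1 -> Alice
  - employee 4 (Xander): manager_id=2 -> Iris
  - employee 5 (Hank): manager_id=NULL -> NULL
  - employee 6 (Pete): manager_id=5 -> Hank

SQL:
SELECT a.name AS item, b.name AS manager
FROM employees a
LEFT JOIN employees b ON a.manager_id = b.id

Result:
item   | manager
-------+--------
Alice  | NULL   
Iris   | Alice  
Zoe    | Alice  
Xander | Iris   
Hank   | NULL   
Pete   | Hank   


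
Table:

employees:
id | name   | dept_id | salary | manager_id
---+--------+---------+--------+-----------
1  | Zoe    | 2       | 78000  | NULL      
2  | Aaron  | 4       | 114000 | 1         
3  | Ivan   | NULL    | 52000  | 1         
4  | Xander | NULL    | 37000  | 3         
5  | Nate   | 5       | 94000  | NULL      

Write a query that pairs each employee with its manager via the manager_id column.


This is a self-join: employees is joined to a second copy of itself, matching each row's manager_id to another row's id. Use LEFT JOIN so rows with manager_id=NULL are kept.
  - employee 1 (Zoe): manager_id=NULL -> NULL
  - employee 2 (Aaron): manager_id=1 -> Zoe
  - employee 3 (Ivan): manager_id=1 -> Zoe
  - employee 4 (Xander): manager_id=3 -> Ivan
  - employee 5 (Nate): manager_id=NULL -> NULL

SQL:
SELECT a.name AS item, b.name AS manager
FROM employees a
LEFT JOIN employees b ON a.manager_id = b.id

Result:
item   | manager
-------+--------
Zoe    | NULL   
Aaron  | Zoe    
Ivan   | Zoe    
Xander | Ivan   
Nate   | NULL   


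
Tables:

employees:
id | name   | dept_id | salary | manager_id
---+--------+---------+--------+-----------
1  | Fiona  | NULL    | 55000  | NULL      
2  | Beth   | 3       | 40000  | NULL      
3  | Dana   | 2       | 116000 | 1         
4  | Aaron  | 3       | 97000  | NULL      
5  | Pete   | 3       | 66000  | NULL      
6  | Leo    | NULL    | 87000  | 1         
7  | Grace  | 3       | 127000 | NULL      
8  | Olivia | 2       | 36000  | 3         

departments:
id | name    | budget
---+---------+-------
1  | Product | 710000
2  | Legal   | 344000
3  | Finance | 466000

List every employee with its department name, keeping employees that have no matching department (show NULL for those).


LEFT JOIN keeps every row from employees (the left table); where dept_id has no match in departments, the department columns become NULL. Walk through each employee:
  - employee 1 (Fiona): dept_id=NULL, no match -> kept with NULL
  - employee 2 (Beth): dept_id=3 -> matches Finance
  - employee 3 (Dana): dept_id=2 -> matches Legal
  - employee 4 (Aaron): dept_id=3 -> matches Finance
  - employee 5 (Pete): dept_id=3 -> matches Finance
  - employee 6 (Leo): dept_id=NULL, no match -> kept with NULL
  - employee 7 (Grace): dept_id=3 -> matches Finance
  - employee 8 (Olivia): dept_id=2 -> matches Legal
All 8 rows appear; 2 have NULL department.

SQL:
SELECT a.name, b.name AS department
FROM employees a
LEFT JOIN departments b ON a.dept_id = b.id

Result:
name   | department
-------+-----------
Fiona  | NULL      
Beth   | Finance   
Dana   | Legal     
Aaron  | Finance   
Pete   | Finance   
Leo    | NULL      
Grace  | Finance   
Olivia | Legal     


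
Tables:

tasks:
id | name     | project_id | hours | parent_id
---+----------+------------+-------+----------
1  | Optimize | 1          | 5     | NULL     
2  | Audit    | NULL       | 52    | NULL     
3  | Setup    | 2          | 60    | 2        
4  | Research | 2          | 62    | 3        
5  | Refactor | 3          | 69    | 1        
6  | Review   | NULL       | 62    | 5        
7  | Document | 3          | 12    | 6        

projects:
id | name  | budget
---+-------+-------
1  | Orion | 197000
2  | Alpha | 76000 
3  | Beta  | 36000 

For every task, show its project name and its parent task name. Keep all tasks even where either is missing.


Two LEFT JOINs from the same base table tasks: one to projects via project_id, one to tasks itself via parent_id. Both are LEFT so every task is preserved.
Match against projects:
  - task 1 (Optimize): project_id=1 -> matches Orion
  - task 2 (Audit): project_id=NULL, no match -> kept with NULL
  - task 3 (Setup): project_id=2 -> matches Alpha
  - task 4 (Research): project_id=2 -> matches Alpha
  - task 5 (Refactor): project_id=3 -> matches Beta
  - task 6 (Review): project_id=NULL, no match -> kept with NULL
  - task 7 (Document): project_id=3 -> matches Beta
Match against tasks (self):
  - task 1 (Optimize): parent_id=NULL -> NULL
  - task 2 (Audit): parent_id=NULL -> NULL
  - task 3 (Setup): parent_id=2 -> Audit
  - task 4 (Research): parent_id=3 -> Setup
  - task 5 (Refactor): parent_id=1 -> Optimize
  - task 6 (Review): parent_id=5 -> Refactor
  - task 7 (Document): parent_id=6 -> Review

SQL:
SELECT a.name, b.name AS project, c.name AS parent
FROM tasks a
LEFT JOIN projects b ON a.project_id = b.id
LEFT JOIN tasks c ON a.parent_id = c.id

Result:
name     | project | parent  
---------+---------+---------
Optimize | Orion   | NULL    
Audit    | NULL    | NULL    
Setup    | Alpha   | Audit   
Research | Alpha   | Setup   
Refactor | Beta    | Optimize
Review   | NULL    | Refactor
Document | Beta    | Review  


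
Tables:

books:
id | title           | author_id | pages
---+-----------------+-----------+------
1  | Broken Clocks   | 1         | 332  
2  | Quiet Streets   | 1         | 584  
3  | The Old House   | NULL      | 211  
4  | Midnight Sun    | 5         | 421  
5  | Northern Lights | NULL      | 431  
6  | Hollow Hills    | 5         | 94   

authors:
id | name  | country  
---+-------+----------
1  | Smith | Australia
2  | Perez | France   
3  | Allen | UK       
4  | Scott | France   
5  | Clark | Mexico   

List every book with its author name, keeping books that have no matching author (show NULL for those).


LEFT JOIN keeps every row from books (the left table); where author_id has no match in authors, the author columns become NULL. Walk through each book:
  - book 1 (Broken Clocks): author_id=1 -> matches Smith
  - book 2 (Quiet Streets): author_id=1 -> matches Smith
  - book 3 (The Old House): author_id=NULL, no match -> kept with NULL
  - book 4 (Midnight Sun): author_id=5 -> matches Clark
  - book 5 (Northern Lights): author_id=NULL, no match -> kept with NULL
  - book 6 (Hollow Hills): author_id=5 -> matches Clark
All 6 rows appear; 2 have NULL author.

SQL:
SELECT a.title, b.name AS author
FROM books a
LEFT JOIN authors b ON a.author_id = b.id

Result:
title           | author
----------------+-------
Broken Clocks   | Smith 
Quiet Streets   | Smith 
The Old House   | NULL  
Midnight Sun    | Clark 
Northern Lights | NULL  
Hollow Hills    | Clark 


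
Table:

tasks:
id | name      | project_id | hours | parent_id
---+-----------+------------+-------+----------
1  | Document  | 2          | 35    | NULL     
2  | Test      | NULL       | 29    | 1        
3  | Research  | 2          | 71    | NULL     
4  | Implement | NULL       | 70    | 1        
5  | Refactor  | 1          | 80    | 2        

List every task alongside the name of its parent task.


This is a self-join: tasks is joined to a second copy of itself, matching each row's parent_id to another row's id. Use LEFT JOIN so rows with parent_id=NULL are kept.
  - task 1 (Document): parent_id=NULL -> NULL
  - task 2 (Test): parent_id=1 -> Document
  - task 3 (Research): parent_id=NULL -> NULL
  - task 4 (Implement): parent_id=1 -> Document
  - task 5 (Refactor): parent_id=2 -> Test

SQL:
SELECT a.name AS item, b.name AS parent
FROM tasks a
LEFT JOIN tasks b ON a.parent_id = b.id

Result:
item      | parent  
----------+---------
Document  | NULL    
Test      | Document
Research  | NULL    
Implement | Document
Refactor  | Test    


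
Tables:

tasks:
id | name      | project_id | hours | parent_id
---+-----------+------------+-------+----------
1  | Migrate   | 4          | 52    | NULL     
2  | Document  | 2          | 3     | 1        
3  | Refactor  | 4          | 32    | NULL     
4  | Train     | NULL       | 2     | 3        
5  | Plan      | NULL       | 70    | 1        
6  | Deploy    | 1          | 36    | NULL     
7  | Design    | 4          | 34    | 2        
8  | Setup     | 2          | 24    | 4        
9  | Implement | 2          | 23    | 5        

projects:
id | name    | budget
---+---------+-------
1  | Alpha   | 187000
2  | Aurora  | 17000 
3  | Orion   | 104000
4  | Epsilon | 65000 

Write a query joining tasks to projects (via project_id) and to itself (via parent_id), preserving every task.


Two LEFT JOINs from the same base table tasks: one to projects via project_id, one to tasks itself via parent_id. Both are LEFT so every task is preserved.
Match against projects:
  - task 1 (Migrate): project_id=4 -> matches Epsilon
  - task 2 (Document): project_id=2 -> matches Aurora
  - task 3 (Refactor): project_id=4 -> matches Epsilon
  - task 4 (Train): project_id=NULL, no match -> kept with NULL
  - task 5 (Plan): project_id=NULL, no match -> kept with NULL
  - task 6 (Deploy): project_id=1 -> matches Alpha
  - task 7 (Design): project_id=4 -> matches Epsilon
  - task 8 (Setup): project_id=2 -> matches Aurora
  - task 9 (Implement): project_id=2 -> matches Aurora
Match against tasks (self):
  - task 1 (Migrate): parent_id=NULL -> NULL
  - task 2 (Document): parent_id=1 -> Migrate
  - task 3 (Refactor): parent_id=NULL -> NULL
  - task 4 (Train): parent_id=3 -> Refactor
  - task 5 (Plan): parent_id=1 -> Migrate
  - task 6 (Deploy): parent_id=NULL -> NULL
  - task 7 (Design): parent_id=2 -> Document
  - task 8 (Setup): parent_id=4 -> Train
  - task 9 (Implement): parent_id=5 -> Plan

SQL:
SELECT a.name, b.name AS project, c.name AS parent
FROM tasks a
LEFT JOIN projects b ON a.project_id = b.id
LEFT JOIN tasks c ON a.parent_id = c.id

Result:
name      | project | parent  
----------+---------+---------
Migrate   | Epsilon | NULL    
Document  | Aurora  | Migrate 
Refactor  | Epsilon | NULL    
Train     | NULL    | Refactor
Plan      | NULL    | Migrate 
Deploy    | Alpha   | NULL    
Design    | Epsilon | Document
Setup     | Aurora  | Train   
Implement | Aurora  | Plan    


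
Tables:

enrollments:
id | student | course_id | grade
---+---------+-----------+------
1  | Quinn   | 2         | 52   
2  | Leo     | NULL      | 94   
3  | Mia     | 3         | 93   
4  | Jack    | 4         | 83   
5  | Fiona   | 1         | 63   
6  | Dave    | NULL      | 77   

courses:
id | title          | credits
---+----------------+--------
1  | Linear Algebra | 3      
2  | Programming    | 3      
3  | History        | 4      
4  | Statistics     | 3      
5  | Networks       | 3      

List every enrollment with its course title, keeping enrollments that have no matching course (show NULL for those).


LEFT JOIN keeps every row from enrollments (the left table); where course_id has no match in courses, the course columns become NULL. Walk through each enrollment:
  - enrollment 1 (Quinn): course_id=2 -> matches Programming
  - enrollment 2 (Leo): course_id=NULL, no match -> kept with NULL
  - enrollment 3 (Mia): course_id=3 -> matches History
  - enrollment 4 (Jack): course_id=4 -> matches Statistics
  - enrollment 5 (Fiona): course_id=1 -> matches Linear Algebra
  - enrollment 6 (Dave): course_id=NULL, no match -> kept with NULL
All 6 rows appear; 2 have NULL course.

SQL:
SELECT a.student, b.title AS course
FROM enrollments a
LEFT JOIN courses b ON a.course_id = b.id

Result:
student | course        
--------+---------------
Quinn   | Programming   
Leo     | NULL          
Mia     | History       
Jack    | Statistics    
Fiona   | Linear Algebra
Dave    | NULL          


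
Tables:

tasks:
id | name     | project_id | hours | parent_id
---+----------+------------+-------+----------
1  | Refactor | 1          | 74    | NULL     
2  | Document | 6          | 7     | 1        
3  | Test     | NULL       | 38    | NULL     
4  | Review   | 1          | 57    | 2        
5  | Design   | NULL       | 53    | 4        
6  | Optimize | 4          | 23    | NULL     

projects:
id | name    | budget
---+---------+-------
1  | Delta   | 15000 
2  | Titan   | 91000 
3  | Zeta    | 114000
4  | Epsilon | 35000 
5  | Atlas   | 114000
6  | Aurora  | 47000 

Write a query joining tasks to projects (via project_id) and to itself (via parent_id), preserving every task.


Two LEFT JOINs from the same base table tasks: one to projects via project_id, one to tasks itself via parent_id. Both are LEFT so every task is preserved.
Match against projects:
  - task 1 (Refactor): project_id=1 -> matches Delta
  - task 2 (Document): project_id=6 -> matches Aurora
  - task 3 (Test): project_id=NULL, no match -> kept with NULL
  - task 4 (Review): project_id=1 -> matches Delta
  - task 5 (Design): project_id=NULL, no match -> kept with NULL
  - task 6 (Optimize): project_id=4 -> matches Epsilon
Match against tasks (self):
  - task 1 (Refactor): parent_id=NULL -> NULL
  - task 2 (Document): parent_id=1 -> Refactor
  - task 3 (Test): parent_id=NULL -> NULL
  - task 4 (Review): parent_id=2 -> Document
  - task 5 (Design): parent_id=4 -> Review
  - task 6 (Optimize): parent_id=NULL -> NULL

SQL:
SELECT a.name, b.name AS project, c.name AS parent
FROM tasks a
LEFT JOIN projects b ON a.project_id = b.id
LEFT JOIN tasks c ON a.parent_id = c.id

Result:
name     | project | parent  
---------+---------+---------
Refactor | Delta   | NULL    
Document | Aurora  | Refactor
Test     | NULL    | NULL    
Review   | Delta   | Document
Design   | NULL    | Review  
Optimize | Epsilon | NULL    


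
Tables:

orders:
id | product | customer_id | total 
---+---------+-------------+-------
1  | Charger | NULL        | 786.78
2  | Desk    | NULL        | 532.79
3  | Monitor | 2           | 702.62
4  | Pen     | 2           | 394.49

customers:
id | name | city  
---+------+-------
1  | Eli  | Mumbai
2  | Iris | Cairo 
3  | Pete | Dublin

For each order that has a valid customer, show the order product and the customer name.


INNER JOIN keeps only orders rows whose customer_id matches an id in customers. Walk through each order:
  - order 1 (Charger): customer_id=NULL, no match -> dropped
  - order 2 (Desk): customer_id=NULL, no match -> dropped
  - order 3 (Monitor): customer_id=2 -> matches Iris
  - order 4 (Pen): customer_id=2 -> matches Iris
So 2 of 4 rows are dropped.

SQL:
SELECT a.product, b.name AS customer
FROM orders a
INNER JOIN customers b ON a.customer_id = b.id

Result:
product | customer
--------+---------
Monitor | Iris    
Pen     | Iris    


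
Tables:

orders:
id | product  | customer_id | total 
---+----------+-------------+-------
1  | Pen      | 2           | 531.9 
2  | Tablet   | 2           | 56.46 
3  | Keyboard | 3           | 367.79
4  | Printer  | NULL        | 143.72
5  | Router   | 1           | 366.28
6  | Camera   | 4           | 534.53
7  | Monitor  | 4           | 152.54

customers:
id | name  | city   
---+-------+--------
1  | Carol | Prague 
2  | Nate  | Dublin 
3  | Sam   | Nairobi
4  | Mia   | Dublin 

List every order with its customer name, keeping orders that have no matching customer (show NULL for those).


LEFT JOIN keeps every row from orders (the left table); where customer_id has no match in customers, the customer columns become NULL. Walk through each order:
  - order 1 (Pen): customer_id=2 -> matches Nate
  - order 2 (Tablet): customer_id=2 -> matches Nate
  - order 3 (Keyboard): customer_id=3 -> matches Sam
  - order 4 (Printer): customer_id=NULL, no match -> kept with NULL
  - order 5 (Router): customer_id=1 -> matches Carol
  - order 6 (Camera): customer_id=4 -> matches Mia
  - order 7 (Monitor): customer_id=4 -> matches Mia
All 7 rows appear; 1 has NULL customer.

SQL:
SELECT a.product, b.name AS customer
FROM orders a
LEFT JOIN customers b ON a.customer_id = b.id

Result:
product  | customer
---------+---------
Pen      | Nate    
Tablet   | Nate    
Keyboard | Sam     
Printer  | NULL    
Router   | Carol   
Camera   | Mia     
Monitor  | Mia     


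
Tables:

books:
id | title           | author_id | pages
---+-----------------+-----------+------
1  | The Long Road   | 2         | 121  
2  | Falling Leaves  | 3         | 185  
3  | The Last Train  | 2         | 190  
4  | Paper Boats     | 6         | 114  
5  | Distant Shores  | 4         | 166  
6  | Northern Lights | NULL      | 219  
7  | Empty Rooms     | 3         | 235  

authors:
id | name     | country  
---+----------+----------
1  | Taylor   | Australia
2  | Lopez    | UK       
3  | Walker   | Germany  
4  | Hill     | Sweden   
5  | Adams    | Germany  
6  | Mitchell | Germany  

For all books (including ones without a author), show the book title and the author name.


LEFT JOIN keeps every row from books (the left table); where author_id has no match in authors, the author columns become NULL. Walk through each book:
  - book 1 (The Long Road): author_id=2 -> matches Lopez
  - book 2 (Falling Leaves): author_id=3 -> matches Walker
  - book 3 (The Last Train): author_id=2 -> matches Lopez
  - book 4 (Paper Boats): author_id=6 -> matches Mitchell
  - book 5 (Distant Shores): author_id=4 -> matches Hill
  - book 6 (Northern Lights): author_id=NULL, no match -> kept with NULL
  - book 7 (Empty Rooms): author_id=3 -> matches Walker
All 7 rows appear; 1 has NULL author.

SQL:
SELECT a.title, b.name AS author
FROM books a
LEFT JOIN authors b ON a.author_id = b.id

Result:
title           | author  
----------------+---------
The Long Road   | Lopez   
Falling Leaves  | Walker  
The Last Train  | Lopez   
Paper Boats     | Mitchell
Distant Shores  | Hill    
Northern Lights | NULL    
Empty Rooms     | Walker  


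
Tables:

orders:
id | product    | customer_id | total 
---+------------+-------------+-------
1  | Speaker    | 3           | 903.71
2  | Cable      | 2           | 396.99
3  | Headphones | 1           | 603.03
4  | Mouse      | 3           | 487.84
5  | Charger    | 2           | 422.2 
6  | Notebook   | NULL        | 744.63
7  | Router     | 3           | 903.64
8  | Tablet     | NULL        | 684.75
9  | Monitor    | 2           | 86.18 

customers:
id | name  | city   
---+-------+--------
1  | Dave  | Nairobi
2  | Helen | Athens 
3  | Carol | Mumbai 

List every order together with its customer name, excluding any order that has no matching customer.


INNER JOIN keeps only orders rows whose customer_id matches an id in customers. Walk through each order:
  - order 1 (Speaker): customer_id=3 -> matches Carol
  - order 2 (Cable): customer_id=2 -> matches Helen
  - order 3 (Headphones): customer_id=1 -> matches Dave
  - order 4 (Mouse): customer_id=3 -> matches Carol
  - order 5 (Charger): customer_id=2 -> matches Helen
  - order 6 (Notebook): customer_id=NULL, no match -> dropped
  - order 7 (Router): customer_id=3 -> matches Carol
  - order 8 (Tablet): customer_id=NULL, no match -> dropped
  - order 9 (Monitor): customer_id=2 -> matches Helen
So 2 of 9 rows are dropped.

SQL:
SELECT a.product, b.name AS customer
FROM orders a
INNER JOIN customers b ON a.customer_id = b.id

Result:
product    | customer
-----------+---------
Speaker    | Carol   
Cable      | Helen   
Headphones | Dave    
Mouse      | Carol   
Charger    | Helen   
Router     | Carol   
Monitor    | Helen   


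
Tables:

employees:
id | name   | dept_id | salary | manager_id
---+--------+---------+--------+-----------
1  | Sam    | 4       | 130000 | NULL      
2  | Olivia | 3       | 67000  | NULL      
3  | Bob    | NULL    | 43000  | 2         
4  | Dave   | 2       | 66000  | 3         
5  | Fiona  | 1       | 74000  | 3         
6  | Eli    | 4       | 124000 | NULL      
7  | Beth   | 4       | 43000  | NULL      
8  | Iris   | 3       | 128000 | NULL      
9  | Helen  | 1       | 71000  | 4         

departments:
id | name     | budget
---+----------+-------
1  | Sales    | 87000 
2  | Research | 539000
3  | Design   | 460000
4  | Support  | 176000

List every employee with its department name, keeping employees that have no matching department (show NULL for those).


LEFT JOIN keeps every row from employees (the left table); where dept_id has no match in departments, the department columns become NULL. Walk through each employee:
  - employee 1 (Sam): dept_id=4 -> matches Support
  - employee 2 (Olivia): dept_id=3 -> matches Design
  - employee 3 (Bob): dept_id=NULL, no match -> kept with NULL
  - employee 4 (Dave): dept_id=2 -> matches Research
  - employee 5 (Fiona): dept_id=1 -> matches Sales
  - employee 6 (Eli): dept_id=4 -> matches Support
  - employee 7 (Beth): dept_id=4 -> matches Support
  - employee 8 (Iris): dept_id=3 -> matches Design
  - employee 9 (Helen): dept_id=1 -> matches Sales
All 9 rows appear; 1 has NULL department.

SQL:
SELECT a.name, b.name AS department
FROM employees a
LEFT JOIN departments b ON a.dept_id = b.id

Result:
name   | department
-------+-----------
Sam    | Support   
Olivia | Design    
Bob    | NULL      
Dave   | Research  
Fiona  | Sales     
Eli    | Support   
Beth   | Support   
Iris   | Design    
Helen  | Sales     


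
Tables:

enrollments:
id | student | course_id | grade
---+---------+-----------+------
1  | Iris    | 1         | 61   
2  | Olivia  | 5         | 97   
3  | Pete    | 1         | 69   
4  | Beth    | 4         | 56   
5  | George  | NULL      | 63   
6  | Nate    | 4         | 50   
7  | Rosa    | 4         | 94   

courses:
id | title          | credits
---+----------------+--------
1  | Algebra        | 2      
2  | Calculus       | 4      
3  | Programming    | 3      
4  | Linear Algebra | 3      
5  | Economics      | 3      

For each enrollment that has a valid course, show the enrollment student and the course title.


INNER JOIN keeps only enrollments rows whose course_id matches an id in courses. Walk through each enrollment:
  - enrollment 1 (Iris): course_id=1 -> matches Algebra
  - enrollment 2 (Olivia): course_id=5 -> matches Economics
  - enrollment 3 (Pete): course_id=1 -> matches Algebra
  - enrollment 4 (Beth): course_id=4 -> matches Linear Algebra
  - enrollment 5 (George): course_id=NULL, no match -> dropped
  - enrollment 6 (Nate): course_id=4 -> matches Linear Algebra
  - enrollment 7 (Rosa): course_id=4 -> matches Linear Algebra
So 1 of 7 rows is dropped.

SQL:
SELECT a.student, b.title AS course
FROM enrollments a
INNER JOIN courses b ON a.course_id = b.id

Result:
student | course        
--------+---------------
Iris    | Algebra       
Olivia  | Economics     
Pete    | Algebra       
Beth    | Linear Algebra
Nate    | Linear Algebra
Rosa    | Linear Algebra


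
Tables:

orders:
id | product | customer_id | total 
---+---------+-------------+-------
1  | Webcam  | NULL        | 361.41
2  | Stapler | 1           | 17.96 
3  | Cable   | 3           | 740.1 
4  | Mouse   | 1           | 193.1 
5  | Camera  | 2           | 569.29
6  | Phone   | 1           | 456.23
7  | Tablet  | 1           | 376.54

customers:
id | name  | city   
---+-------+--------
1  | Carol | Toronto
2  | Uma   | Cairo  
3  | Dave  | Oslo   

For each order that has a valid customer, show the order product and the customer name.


INNER JOIN keeps only orders rows whose customer_id matches an id in customers. Walk through each order:
  - order 1 (Webcam): customer_id=NULL, no match -> dropped
  - order 2 (Stapler): customer_id=1 -> matches Carol
  - order 3 (Cable): customer_id=3 -> matches Dave
  - order 4 (Mouse): customer_id=1 -> matches Carol
  - order 5 (Camera): customer_id=2 -> matches Uma
  - order 6 (Phone): customer_id=1 -> matches Carol
  - order 7 (Tablet): customer_id=1 -> matches Carol
So 1 of 7 rows is dropped.

SQL:
SELECT a.product, b.name AS customer
FROM orders a
INNER JOIN customers b ON a.customer_id = b.id

Result:
product | customer
--------+---------
Stapler | Carol   
Cable   | Dave    
Mouse   | Carol   
Camera  | Uma     
Phone   | Carol   
Tablet  | Carol   


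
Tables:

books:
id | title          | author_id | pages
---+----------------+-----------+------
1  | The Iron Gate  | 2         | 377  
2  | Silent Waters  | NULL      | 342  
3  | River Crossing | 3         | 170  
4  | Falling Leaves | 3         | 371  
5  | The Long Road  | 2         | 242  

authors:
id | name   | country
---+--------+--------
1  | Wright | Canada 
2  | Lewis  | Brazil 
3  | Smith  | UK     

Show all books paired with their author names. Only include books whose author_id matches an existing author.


INNER JOIN keeps only books rows whose author_id matches an id in authors. Walk through each book:
  - book 1 (The Iron Gate): author_id=2 -> matches Lewis
  - book 2 (Silent Waters): author_id=NULL, no match -> dropped
  - book 3 (River Crossing): author_id=3 -> matches Smith
  - book 4 (Falling Leaves): author_id=3 -> matches Smith
  - book 5 (The Long Road): author_id=2 -> matches Lewis
So 1 of 5 rows is dropped.

SQL:
SELECT a.title, b.name AS author
FROM books a
INNER JOIN authors b ON a.author_id = b.id

Result:
title          | author
---------------+-------
The Iron Gate  | Lewis 
River Crossing | Smith 
Falling Leaves | Smith 
The Long Road  | Lewis 


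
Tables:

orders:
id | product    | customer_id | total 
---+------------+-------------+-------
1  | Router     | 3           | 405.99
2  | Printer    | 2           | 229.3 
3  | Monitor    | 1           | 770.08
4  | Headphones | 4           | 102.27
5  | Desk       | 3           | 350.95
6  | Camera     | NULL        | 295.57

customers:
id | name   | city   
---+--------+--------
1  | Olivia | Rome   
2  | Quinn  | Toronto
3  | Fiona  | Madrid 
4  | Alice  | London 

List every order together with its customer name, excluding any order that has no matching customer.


INNER JOIN keeps only orders rows whose customer_id matches an id in customers. Walk through each order:
  - order 1 (Router): customer_id=3 -> matches Fiona
  - order 2 (Printer): customer_id=2 -> matches Quinn
  - order 3 (Monitor): customer_id=1 -> matches Olivia
  - order 4 (Headphones): customer_id=4 -> matches Alice
  - order 5 (Desk): customer_id=3 -> matches Fiona
  - order 6 (Camera): customer_id=NULL, no match -> dropped
So 1 of 6 rows is dropped.

SQL:
SELECT a.product, b.name AS customer
FROM orders a
INNER JOIN customers b ON a.customer_id = b.id

Result:
product    | customer
-----------+---------
Router     | Fiona   
Printer    | Quinn   
Monitor    | Olivia  
Headphones | Alice   
Desk       | Fiona   


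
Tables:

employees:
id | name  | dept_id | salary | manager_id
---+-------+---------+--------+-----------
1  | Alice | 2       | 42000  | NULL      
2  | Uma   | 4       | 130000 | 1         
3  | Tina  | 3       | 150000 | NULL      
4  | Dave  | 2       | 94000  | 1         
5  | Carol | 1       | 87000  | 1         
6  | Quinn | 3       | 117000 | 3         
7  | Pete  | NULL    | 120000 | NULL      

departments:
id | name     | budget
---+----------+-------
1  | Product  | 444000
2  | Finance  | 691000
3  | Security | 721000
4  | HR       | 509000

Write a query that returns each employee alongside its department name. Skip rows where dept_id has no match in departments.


INNER JOIN keeps only employees rows whose dept_id matches an id in departments. Walk through each employee:
  - employee 1 (Alice): dept_id=2 -> matches Finance
  - employee 2 (Uma): dept_id=4 -> matches HR
  - employee 3 (Tina): dept_id=3 -> matches Security
  - employee 4 (Dave): dept_id=2 -> matches Finance
  - employee 5 (Carol): dept_id=1 -> matches Product
  - employee 6 (Quinn): dept_id=3 -> matches Security
  - employee 7 (Pete): dept_id=NULL, no match -> dropped
So 1 of 7 rows is dropped.

SQL:
SELECT a.name, b.name AS department
FROM employees a
INNER JOIN departments b ON a.dept_id = b.id

Result:
name  | department
------+-----------
Alice | Finance   
Uma   | HR        
Tina  | Security  
Dave  | Finance   
Carol | Product   
Quinn | Security  


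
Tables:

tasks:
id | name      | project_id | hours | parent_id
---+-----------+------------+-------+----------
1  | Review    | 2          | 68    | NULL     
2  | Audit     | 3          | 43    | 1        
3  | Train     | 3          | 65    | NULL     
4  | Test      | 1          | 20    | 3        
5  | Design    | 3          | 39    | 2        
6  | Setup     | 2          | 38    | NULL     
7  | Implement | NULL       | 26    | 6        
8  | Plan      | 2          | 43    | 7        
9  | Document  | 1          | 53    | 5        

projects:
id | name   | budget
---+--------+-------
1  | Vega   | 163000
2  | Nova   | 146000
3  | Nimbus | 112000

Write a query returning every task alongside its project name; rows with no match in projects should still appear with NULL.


LEFT JOIN keeps every row from tasks (the left table); where project_id has no match in projects, the project columns become NULL. Walk through each task:
  - task 1 (Review): project_id=2 -> matches Nova
  - task 2 (Audit): project_id=3 -> matches Nimbus
  - task 3 (Train): project_id=3 -> matches Nimbus
  - task 4 (Test): project_id=1 -> matches Vega
  - task 5 (Design): project_id=3 -> matches Nimbus
  - task 6 (Setup): project_id=2 -> matches Nova
  - task 7 (Implement): project_id=NULL, no match -> kept with NULL
  - task 8 (Plan): project_id=2 -> matches Nova
  - task 9 (Document): project_id=1 -> matches Vega
All 9 rows appear; 1 has NULL project.

SQL:
SELECT a.name, b.name AS project
FROM tasks a
LEFT JOIN projects b ON a.project_id = b.id

Result:
name      | project
----------+--------
Review    | Nova   
Audit     | Nimbus 
Train     | Nimbus 
Test      | Vega   
Design    | Nimbus 
Setup     | Nova   
Implement | NULL   
Plan      | Nova   
Document  | Vega   


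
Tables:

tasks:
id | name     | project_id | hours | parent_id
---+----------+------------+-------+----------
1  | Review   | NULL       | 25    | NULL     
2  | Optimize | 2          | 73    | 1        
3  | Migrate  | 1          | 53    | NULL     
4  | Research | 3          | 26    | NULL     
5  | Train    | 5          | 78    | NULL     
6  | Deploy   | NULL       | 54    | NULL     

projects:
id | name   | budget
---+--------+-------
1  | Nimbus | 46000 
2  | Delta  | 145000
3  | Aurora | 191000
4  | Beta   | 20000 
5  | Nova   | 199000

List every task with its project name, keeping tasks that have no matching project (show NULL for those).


LEFT JOIN keeps every row from tasks (the left table); where project_id has no match in projects, the project columns become NULL. Walk through each task:
  - task 1 (Review): project_id=NULL, no match -> kept with NULL
  - task 2 (Optimize): project_id=2 -> matches Delta
  - task 3 (Migrate): project_id=1 -> matches Nimbus
  - task 4 (Research): project_id=3 -> matches Aurora
  - task 5 (Train): project_id=5 -> matches Nova
  - task 6 (Deploy): project_id=NULL, no match -> kept with NULL
All 6 rows appear; 2 have NULL project.

SQL:
SELECT a.name, b.name AS project
FROM tasks a
LEFT JOIN projects b ON a.project_id = b.id

Result:
name     | project
---------+--------
Review   | NULL   
Optimize | Delta  
Migrate  | Nimbus 
Research | Aurora 
Train    | Nova   
Deploy   | NULL   


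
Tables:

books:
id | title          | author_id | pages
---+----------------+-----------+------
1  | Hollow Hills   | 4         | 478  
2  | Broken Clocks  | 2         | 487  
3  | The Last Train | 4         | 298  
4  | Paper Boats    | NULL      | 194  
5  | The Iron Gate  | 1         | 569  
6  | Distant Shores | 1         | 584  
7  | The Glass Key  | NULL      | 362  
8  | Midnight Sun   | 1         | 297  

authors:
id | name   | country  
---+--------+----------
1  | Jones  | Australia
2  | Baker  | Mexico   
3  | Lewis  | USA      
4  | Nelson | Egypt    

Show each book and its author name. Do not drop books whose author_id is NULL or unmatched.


LEFT JOIN keeps every row from books (the left table); where author_id has no match in authors, the author columns become NULL. Walk through each book:
  - book 1 (Hollow Hills): author_id=4 -> matches Nelson
  - book 2 (Broken Clocks): author_id=2 -> matches Baker
  - book 3 (The Last Train): author_id=4 -> matches Nelson
  - book 4 (Paper Boats): author_id=NULL, no match -> kept with NULL
  - book 5 (The Iron Gate): author_id=1 -> matches Jones
  - book 6 (Distant Shores): author_id=1 -> matches Jones
  - book 7 (The Glass Key): author_id=NULL, no match -> kept with NULL
  - book 8 (Midnight Sun): author_id=1 -> matches Jones
All 8 rows appear; 2 have NULL author.

SQL:
SELECT a.title, b.name AS author
FROM books a
LEFT JOIN authors b ON a.author_id = b.id

Result:
title          | author
---------------+-------
Hollow Hills   | Nelson
Broken Clocks  | Baker 
The Last Train | Nelson
Paper Boats    | NULL  
The Iron Gate  | Jones 
Distant Shores | Jones 
The Glass Key  | NULL  
Midnight Sun   | Jones 


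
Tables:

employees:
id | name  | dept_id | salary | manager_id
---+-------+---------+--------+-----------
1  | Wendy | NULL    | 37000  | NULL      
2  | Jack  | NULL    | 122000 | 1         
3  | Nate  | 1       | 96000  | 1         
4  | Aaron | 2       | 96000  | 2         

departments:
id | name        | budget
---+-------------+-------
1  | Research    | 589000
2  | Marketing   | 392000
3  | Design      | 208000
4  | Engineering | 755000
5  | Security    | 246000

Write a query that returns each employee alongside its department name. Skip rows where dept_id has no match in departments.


INNER JOIN keeps only employees rows whose dept_id matches an id in departments. Walk through each employee:
  - employee 1 (Wendy): dept_id=NULL, no match -> dropped
  - employee 2 (Jack): dept_id=NULL, no match -> dropped
  - employee 3 (Nate): dept_id=1 -> matches Research
  - employee 4 (Aaron): dept_id=2 -> matches Marketing
So 2 of 4 rows are dropped.

SQL:
SELECT a.name, b.name AS department
FROM employees a
INNER JOIN departments b ON a.dept_id = b.id

Result:
name  | department
------+-----------
Nate  | Research  
Aaron | Marketing 
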